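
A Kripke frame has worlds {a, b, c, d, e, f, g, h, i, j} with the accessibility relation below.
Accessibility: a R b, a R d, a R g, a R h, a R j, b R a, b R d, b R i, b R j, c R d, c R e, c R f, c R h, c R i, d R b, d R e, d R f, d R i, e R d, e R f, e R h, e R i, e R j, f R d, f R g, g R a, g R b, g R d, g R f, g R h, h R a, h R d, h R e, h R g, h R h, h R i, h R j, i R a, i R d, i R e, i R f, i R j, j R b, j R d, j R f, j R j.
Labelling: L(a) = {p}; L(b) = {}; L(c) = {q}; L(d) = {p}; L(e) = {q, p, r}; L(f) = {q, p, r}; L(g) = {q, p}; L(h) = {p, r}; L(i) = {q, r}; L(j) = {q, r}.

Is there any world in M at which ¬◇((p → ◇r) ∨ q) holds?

Let φ = ¬◇((p → ◇r) ∨ q). Evaluate φ at each world:
  a (successors {b, d, g, h, j}): φ is false.
  b (successors {a, d, i, j}): φ is false.
  c (successors {d, e, f, h, i}): φ is false.
  d (successors {b, e, f, i}): φ is false.
  e (successors {d, f, h, i, j}): φ is false.
  f (successors {d, g}): φ is false.
  g (successors {a, b, d, f, h}): φ is false.
  h (successors {a, d, e, g, h, i, j}): φ is false.
  i (successors {a, d, e, f, j}): φ is false.
  j (successors {b, d, f, j}): φ is false.
For instance, at j:
  At j: ◇((p → ◇r) ∨ q) is true, so ¬◇((p → ◇r) ∨ q) is false.
    At j: ◇((p → ◇r) ∨ q) requires (p → ◇r) ∨ q at some successor in {b, d, f, j}.
      (p → ◇r) ∨ q holds at b, so ◇((p → ◇r) ∨ q) is true at j.

No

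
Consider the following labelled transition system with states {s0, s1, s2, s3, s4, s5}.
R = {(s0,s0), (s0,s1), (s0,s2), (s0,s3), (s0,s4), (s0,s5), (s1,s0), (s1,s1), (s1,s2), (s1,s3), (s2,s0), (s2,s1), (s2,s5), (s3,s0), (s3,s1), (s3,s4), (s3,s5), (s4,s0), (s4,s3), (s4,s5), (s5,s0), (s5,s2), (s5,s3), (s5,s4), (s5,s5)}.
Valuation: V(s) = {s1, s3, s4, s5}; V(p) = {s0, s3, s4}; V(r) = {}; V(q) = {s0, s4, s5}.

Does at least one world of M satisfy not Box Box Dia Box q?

Yes

Recall that Box ψ holds at a world iff ψ holds at every accessible world, and Dia ψ holds iff ψ holds at some accessible world.
Let φ = not Box Box Dia Box q. Evaluate φ at each world:
  s0 (successors {s0, s1, s2, s3, s4, s5}): φ is true.
  s1 (successors {s0, s1, s2, s3}): φ is true.
  s2 (successors {s0, s1, s5}): φ is true.
  s3 (successors {s0, s1, s4, s5}): φ is true.
  s4 (successors {s0, s3, s5}): φ is true.
  s5 (successors {s0, s2, s3, s4, s5}): φ is true.
Detail at s0 (witness):
  At s0: Box Box Dia Box q is false, so not Box Box Dia Box q is true.
    At s0: Box Box Dia Box q requires Box Dia Box q at every successor {s0, s1, s2, s3, s4, s5}.
      Box Dia Box q fails at s0, so Box Box Dia Box q is false at s0.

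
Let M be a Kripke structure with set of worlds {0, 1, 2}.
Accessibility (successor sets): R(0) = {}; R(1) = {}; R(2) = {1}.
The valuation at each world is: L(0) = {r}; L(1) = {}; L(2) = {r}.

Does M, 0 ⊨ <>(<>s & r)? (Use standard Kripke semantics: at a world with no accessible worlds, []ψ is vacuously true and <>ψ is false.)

No

Recall that <>ψ holds at a world iff ψ holds at some accessible world.
At 0: no accessible worlds, so <>(<>s & r) is false.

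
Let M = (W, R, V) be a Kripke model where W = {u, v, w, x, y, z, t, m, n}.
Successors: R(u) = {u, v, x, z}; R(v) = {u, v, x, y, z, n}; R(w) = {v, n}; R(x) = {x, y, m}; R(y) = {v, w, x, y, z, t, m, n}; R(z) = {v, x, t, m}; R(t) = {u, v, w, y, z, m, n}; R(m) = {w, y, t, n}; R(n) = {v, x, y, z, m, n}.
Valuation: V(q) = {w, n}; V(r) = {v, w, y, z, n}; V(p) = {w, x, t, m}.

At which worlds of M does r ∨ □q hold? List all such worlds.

Let φ = r ∨ □q. Evaluate φ at each world:
  u (successors {u, v, x, z}): φ is false.
  v (successors {u, v, x, y, z, n}): φ is true.
  w (successors {v, n}): φ is true.
  x (successors {x, y, m}): φ is false.
  y (successors {v, w, x, y, z, t, m, n}): φ is true.
  z (successors {v, x, t, m}): φ is true.
  t (successors {u, v, w, y, z, m, n}): φ is false.
  m (successors {w, y, t, n}): φ is false.
  n (successors {v, x, y, z, m, n}): φ is true.
For instance, at t:
  At t: r is false, □q is false, so r ∨ □q is false.
    At t: □q requires q at every successor {u, v, w, y, z, m, n}.
      q fails at u, so □q is false at t.
Satisfying worlds: {v, w, y, z, n}

v, w, y, z, n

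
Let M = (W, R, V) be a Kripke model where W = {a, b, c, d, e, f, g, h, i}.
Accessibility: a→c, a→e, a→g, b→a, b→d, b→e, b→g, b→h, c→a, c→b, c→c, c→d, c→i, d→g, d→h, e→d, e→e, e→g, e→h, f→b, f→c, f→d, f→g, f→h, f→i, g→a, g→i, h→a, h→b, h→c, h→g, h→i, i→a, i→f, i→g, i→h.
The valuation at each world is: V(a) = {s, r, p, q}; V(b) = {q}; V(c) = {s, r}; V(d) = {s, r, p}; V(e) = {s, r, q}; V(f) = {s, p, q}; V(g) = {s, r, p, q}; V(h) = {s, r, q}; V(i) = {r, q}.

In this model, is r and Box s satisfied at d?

Yes

At d: r is true, Box s is true, so r and Box s is true.
  At d: Box s requires s at every successor {g, h}.
    At g: s is true.
    At h: s is true.
  So Box s is true at d.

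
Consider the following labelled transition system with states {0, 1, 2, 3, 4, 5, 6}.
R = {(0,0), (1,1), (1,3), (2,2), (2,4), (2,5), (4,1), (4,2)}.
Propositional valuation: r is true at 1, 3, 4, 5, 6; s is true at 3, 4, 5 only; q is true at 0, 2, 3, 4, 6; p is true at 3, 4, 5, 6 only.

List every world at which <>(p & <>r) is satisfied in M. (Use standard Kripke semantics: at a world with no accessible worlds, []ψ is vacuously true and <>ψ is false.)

Let φ = <>(p & <>r). Evaluate φ at each world:
  0 (successors {0}): φ is false.
  1 (successors {1, 3}): φ is false.
  2 (successors {2, 4, 5}): φ is true.
  3 (successors ∅): φ is false.
  4 (successors {1, 2}): φ is false.
  5 (successors ∅): φ is false.
  6 (successors ∅): φ is false.
For instance, at 2:
  At 2: <>(p & <>r) requires p & <>r at some successor in {2, 4, 5}.
    p & <>r holds at 4, so <>(p & <>r) is true at 2.
      At 4: p is true, <>r is true, so p & <>r is true.
Satisfying worlds: {2}

2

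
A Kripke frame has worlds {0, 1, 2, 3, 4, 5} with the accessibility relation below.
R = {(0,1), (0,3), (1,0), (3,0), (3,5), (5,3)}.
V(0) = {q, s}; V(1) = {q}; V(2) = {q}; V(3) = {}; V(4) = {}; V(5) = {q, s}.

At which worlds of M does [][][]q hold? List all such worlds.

Let φ = [][][]q. Evaluate φ at each world:
  0 (successors {1, 3}): φ is false.
  1 (successors {0}): φ is true.
  2 (successors ∅): φ is true.
  3 (successors {0, 5}): φ is true.
  4 (successors ∅): φ is true.
  5 (successors {3}): φ is false.
For instance, at 1:
  At 1: [][][]q requires [][]q at every successor {0}.
      At 0: [][]q requires []q at every successor {1, 3}.
        At 1: []q is true.
        At 3: []q is true.
      So [][]q is true at 0.
  So [][][]q is true at 1.
Satisfying worlds: {1, 2, 3, 4}

1, 2, 3, 4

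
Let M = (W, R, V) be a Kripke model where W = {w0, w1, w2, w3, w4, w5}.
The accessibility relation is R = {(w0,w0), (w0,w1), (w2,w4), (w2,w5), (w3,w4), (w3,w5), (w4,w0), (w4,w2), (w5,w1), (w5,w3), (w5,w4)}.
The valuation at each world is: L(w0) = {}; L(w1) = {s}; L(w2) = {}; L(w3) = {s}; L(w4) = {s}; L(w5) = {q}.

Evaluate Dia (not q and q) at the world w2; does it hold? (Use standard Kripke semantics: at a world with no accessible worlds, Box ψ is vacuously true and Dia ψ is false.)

At w2: Dia (not q and q) requires not q and q at some successor in {w4, w5}.
  At w4: not q and q is false.
  At w5: not q and q is false.
So Dia (not q and q) is false at w2.

No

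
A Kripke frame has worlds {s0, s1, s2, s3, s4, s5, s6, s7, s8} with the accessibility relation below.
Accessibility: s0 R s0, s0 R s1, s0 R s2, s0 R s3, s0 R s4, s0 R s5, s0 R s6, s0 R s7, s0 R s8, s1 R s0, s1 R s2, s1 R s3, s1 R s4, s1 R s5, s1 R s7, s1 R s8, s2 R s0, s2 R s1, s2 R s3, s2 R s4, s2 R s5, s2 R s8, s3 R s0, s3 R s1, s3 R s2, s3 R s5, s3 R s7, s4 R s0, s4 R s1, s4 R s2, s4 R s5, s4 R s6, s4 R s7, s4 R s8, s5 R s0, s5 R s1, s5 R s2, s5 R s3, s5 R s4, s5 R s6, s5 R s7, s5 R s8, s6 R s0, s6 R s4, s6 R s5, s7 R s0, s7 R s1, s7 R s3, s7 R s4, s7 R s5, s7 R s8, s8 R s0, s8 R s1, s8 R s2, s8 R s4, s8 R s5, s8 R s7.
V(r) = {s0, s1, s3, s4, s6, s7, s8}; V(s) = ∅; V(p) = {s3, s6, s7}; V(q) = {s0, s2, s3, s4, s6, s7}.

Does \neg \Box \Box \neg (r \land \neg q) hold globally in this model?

Yes

Let φ = \neg \Box \Box \neg (r \land \neg q). Evaluate φ at each world:
  s0 (successors {s0, s1, s2, s3, s4, s5, s6, s7, s8}): φ is true.
  s1 (successors {s0, s2, s3, s4, s5, s7, s8}): φ is true.
  s2 (successors {s0, s1, s3, s4, s5, s8}): φ is true.
  s3 (successors {s0, s1, s2, s5, s7}): φ is true.
  s4 (successors {s0, s1, s2, s5, s6, s7, s8}): φ is true.
  s5 (successors {s0, s1, s2, s3, s4, s6, s7, s8}): φ is true.
  s6 (successors {s0, s4, s5}): φ is true.
  s7 (successors {s0, s1, s3, s4, s5, s8}): φ is true.
  s8 (successors {s0, s1, s2, s4, s5, s7}): φ is true.
For instance, at s3:
  At s3: \Box \Box \neg (r \land \neg q) is false, so \neg \Box \Box \neg (r \land \neg q) is true.
    At s3: \Box \Box \neg (r \land \neg q) requires \Box \neg (r \land \neg q) at every successor {s0, s1, s2, s5, s7}.
      \Box \neg (r \land \neg q) fails at s0, so \Box \Box \neg (r \land \neg q) is false at s3.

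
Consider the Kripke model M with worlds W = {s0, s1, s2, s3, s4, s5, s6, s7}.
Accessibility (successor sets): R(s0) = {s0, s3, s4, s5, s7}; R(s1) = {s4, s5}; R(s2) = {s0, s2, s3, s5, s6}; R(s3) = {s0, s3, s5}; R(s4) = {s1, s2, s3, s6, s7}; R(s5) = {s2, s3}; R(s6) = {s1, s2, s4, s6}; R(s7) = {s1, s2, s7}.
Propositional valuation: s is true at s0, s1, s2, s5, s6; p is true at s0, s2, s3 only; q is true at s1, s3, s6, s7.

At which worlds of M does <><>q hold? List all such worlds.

s0, s1, s2, s3, s4, s5, s6, s7

Let φ = <><>q. Evaluate φ at each world:
  s0 (successors {s0, s3, s4, s5, s7}): φ is true.
  s1 (successors {s4, s5}): φ is true.
  s2 (successors {s0, s2, s3, s5, s6}): φ is true.
  s3 (successors {s0, s3, s5}): φ is true.
  s4 (successors {s1, s2, s3, s6, s7}): φ is true.
  s5 (successors {s2, s3}): φ is true.
  s6 (successors {s1, s2, s4, s6}): φ is true.
  s7 (successors {s1, s2, s7}): φ is true.
For instance, at s4:
  At s4: <><>q requires <>q at some successor in {s1, s2, s3, s6, s7}.
    <>q holds at s2, so <><>q is true at s4.
      At s2: <>q requires q at some successor in {s0, s2, s3, s5, s6}.
        q holds at s3, so <>q is true at s2.
Satisfying worlds: {s0, s1, s2, s3, s4, s5, s6, s7}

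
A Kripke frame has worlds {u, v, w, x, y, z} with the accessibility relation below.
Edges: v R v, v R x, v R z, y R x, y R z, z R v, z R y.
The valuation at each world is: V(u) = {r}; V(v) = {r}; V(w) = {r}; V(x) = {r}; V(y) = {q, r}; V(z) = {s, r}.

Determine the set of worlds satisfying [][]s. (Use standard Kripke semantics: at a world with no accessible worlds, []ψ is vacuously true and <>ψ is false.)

Recall that []ψ holds at a world iff ψ holds at every accessible world, and <>ψ holds iff ψ holds at some accessible world.
Let φ = [][]s. Evaluate φ at each world:
  u (successors ∅): φ is true.
  v (successors {v, x, z}): φ is false.
  w (successors ∅): φ is true.
  x (successors ∅): φ is true.
  y (successors {x, z}): φ is false.
  z (successors {v, y}): φ is false.
For instance, at v:
  At v: [][]s requires []s at every successor {v, x, z}.
    []s fails at v, so [][]s is false at v.
      At v: []s requires s at every successor {v, x, z}.
        s fails at v, so []s is false at v.
Satisfying worlds: {u, w, x}

u, w, x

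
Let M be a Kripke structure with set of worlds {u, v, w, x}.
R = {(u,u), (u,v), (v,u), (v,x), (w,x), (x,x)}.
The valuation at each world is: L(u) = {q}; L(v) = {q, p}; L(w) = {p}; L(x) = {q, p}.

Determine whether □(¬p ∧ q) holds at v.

At v: □(¬p ∧ q) requires ¬p ∧ q at every successor {u, x}.
  ¬p ∧ q fails at x, so □(¬p ∧ q) is false at v.

No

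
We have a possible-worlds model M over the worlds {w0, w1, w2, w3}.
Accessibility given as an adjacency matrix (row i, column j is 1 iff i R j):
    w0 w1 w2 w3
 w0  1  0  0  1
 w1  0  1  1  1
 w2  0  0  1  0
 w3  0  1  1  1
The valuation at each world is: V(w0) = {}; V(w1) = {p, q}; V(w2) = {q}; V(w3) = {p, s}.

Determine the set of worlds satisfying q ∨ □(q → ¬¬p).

w0, w1, w2

Let φ = q ∨ □(q → ¬¬p). Evaluate φ at each world:
  w0 (successors {w0, w3}): φ is true.
  w1 (successors {w1, w2, w3}): φ is true.
  w2 (successors {w2}): φ is true.
  w3 (successors {w1, w2, w3}): φ is false.
For instance, at w1:
  At w1: q is true, □(q → ¬¬p) is false, so q ∨ □(q → ¬¬p) is true.
    At w1: □(q → ¬¬p) requires q → ¬¬p at every successor {w1, w2, w3}.
      q → ¬¬p fails at w2, so □(q → ¬¬p) is false at w1.
Satisfying worlds: {w0, w1, w2}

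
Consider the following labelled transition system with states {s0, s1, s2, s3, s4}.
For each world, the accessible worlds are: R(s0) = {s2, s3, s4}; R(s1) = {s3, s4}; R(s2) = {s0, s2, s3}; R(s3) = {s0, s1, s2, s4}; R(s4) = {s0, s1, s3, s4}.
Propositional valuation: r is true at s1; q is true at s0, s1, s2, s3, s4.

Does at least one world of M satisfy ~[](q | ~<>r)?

Let φ = ~[](q | ~<>r). Evaluate φ at each world:
  s0 (successors {s2, s3, s4}): φ is false.
  s1 (successors {s3, s4}): φ is false.
  s2 (successors {s0, s2, s3}): φ is false.
  s3 (successors {s0, s1, s2, s4}): φ is false.
  s4 (successors {s0, s1, s3, s4}): φ is false.
For instance, at s3:
  At s3: [](q | ~<>r) is true, so ~[](q | ~<>r) is false.
    At s3: [](q | ~<>r) requires q | ~<>r at every successor {s0, s1, s2, s4}.
      At s0: q | ~<>r is true.
      At s1: q | ~<>r is true.
      At s2: q | ~<>r is true.
      At s4: q | ~<>r is true.
    So [](q | ~<>r) is true at s3.

No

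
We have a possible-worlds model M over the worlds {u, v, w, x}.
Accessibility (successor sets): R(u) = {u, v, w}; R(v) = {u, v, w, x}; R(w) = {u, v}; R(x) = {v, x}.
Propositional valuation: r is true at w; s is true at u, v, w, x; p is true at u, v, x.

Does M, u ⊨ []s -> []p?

No

At u: []s is true, []p is false, so []s -> []p is false.
  At u: []s requires s at every successor {u, v, w}.
    At u: s is true.
    At v: s is true.
    At w: s is true.
  So []s is true at u.
  At u: []p requires p at every successor {u, v, w}.
    p fails at w, so []p is false at u.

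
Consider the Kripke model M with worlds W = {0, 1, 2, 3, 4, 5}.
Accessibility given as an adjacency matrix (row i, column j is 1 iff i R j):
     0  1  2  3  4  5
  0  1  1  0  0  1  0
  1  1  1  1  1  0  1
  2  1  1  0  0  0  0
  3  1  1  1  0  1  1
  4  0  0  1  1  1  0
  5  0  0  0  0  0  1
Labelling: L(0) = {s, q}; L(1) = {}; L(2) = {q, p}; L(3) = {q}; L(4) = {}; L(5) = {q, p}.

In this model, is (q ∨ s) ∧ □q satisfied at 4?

No

At 4: q ∨ s is false, □q is false, so (q ∨ s) ∧ □q is false.
  At 4: □q requires q at every successor {2, 3, 4}.
    q fails at 4, so □q is false at 4.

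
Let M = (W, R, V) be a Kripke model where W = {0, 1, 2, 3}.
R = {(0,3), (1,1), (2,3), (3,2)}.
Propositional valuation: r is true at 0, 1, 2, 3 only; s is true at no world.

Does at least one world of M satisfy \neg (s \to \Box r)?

Let φ = \neg (s \to \Box r). Evaluate φ at each world:
  0 (successors {3}): φ is false.
  1 (successors {1}): φ is false.
  2 (successors {3}): φ is false.
  3 (successors {2}): φ is false.
For instance, at 2:
  At 2: s \to \Box r is true, so \neg (s \to \Box r) is false.
    At 2: s is false, \Box r is true, so s \to \Box r is true.
      At 2: \Box r requires r at every successor {3}.
        At 3: r is true.
      So \Box r is true at 2.

No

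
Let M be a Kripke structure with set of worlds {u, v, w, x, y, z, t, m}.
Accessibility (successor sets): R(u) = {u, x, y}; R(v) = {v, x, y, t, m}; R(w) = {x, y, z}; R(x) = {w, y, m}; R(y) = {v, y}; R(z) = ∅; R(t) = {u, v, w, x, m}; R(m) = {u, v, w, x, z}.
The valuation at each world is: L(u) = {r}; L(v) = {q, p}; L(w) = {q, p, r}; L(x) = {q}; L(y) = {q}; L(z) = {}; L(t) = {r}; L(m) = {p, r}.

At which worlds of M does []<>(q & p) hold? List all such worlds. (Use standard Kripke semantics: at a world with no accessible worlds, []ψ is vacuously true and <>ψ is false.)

Recall that []ψ holds at a world iff ψ holds at every accessible world, and <>ψ holds iff ψ holds at some accessible world.
Let φ = []<>(q & p). Evaluate φ at each world:
  u (successors {u, x, y}): φ is false.
  v (successors {v, x, y, t, m}): φ is true.
  w (successors {x, y, z}): φ is false.
  x (successors {w, y, m}): φ is false.
  y (successors {v, y}): φ is true.
  z (successors ∅): φ is true.
  t (successors {u, v, w, x, m}): φ is false.
  m (successors {u, v, w, x, z}): φ is false.
For instance, at x:
  At x: []<>(q & p) requires <>(q & p) at every successor {w, y, m}.
    <>(q & p) fails at w, so []<>(q & p) is false at x.
      At w: <>(q & p) requires q & p at some successor in {x, y, z}.
        At x: q & p is false.
        At y: q & p is false.
        At z: q & p is false.
      So <>(q & p) is false at w.
Satisfying worlds: {v, y, z}

v, y, z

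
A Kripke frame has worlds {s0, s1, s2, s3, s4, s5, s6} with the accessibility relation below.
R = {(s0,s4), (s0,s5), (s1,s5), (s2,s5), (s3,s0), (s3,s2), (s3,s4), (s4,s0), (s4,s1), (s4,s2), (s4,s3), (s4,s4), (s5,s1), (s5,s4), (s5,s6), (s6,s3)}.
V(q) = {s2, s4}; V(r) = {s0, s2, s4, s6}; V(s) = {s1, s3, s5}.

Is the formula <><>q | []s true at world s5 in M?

Yes

At s5: <><>q is true, []s is false, so <><>q | []s is true.
  At s5: <><>q requires <>q at some successor in {s1, s4, s6}.
    <>q holds at s4, so <><>q is true at s5.
      At s4: <>q requires q at some successor in {s0, s1, s2, s3, s4}.
        q holds at s2, so <>q is true at s4.
  At s5: []s requires s at every successor {s1, s4, s6}.
    s fails at s4, so []s is false at s5.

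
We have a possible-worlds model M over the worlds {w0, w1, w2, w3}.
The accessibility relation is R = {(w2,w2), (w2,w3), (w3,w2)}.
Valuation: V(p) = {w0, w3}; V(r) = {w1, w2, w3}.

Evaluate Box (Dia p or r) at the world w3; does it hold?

Recall that Box ψ holds at a world iff ψ holds at every accessible world, and Dia ψ holds iff ψ holds at some accessible world.
At w3: Box (Dia p or r) requires Dia p or r at every successor {w2}.
    At w2: Dia p is true, r is true, so Dia p or r is true.
      At w2: Dia p requires p at some successor in {w2, w3}.
        p holds at w3, so Dia p is true at w2.
So Box (Dia p or r) is true at w3.

Yes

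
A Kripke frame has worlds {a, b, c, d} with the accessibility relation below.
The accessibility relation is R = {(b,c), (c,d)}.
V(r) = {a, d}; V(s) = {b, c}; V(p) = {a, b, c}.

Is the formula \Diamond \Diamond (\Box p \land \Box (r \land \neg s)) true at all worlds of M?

Recall that \Box ψ holds at a world iff ψ holds at every accessible world, and \Diamond ψ holds iff ψ holds at some accessible world.
Let φ = \Diamond \Diamond (\Box p \land \Box (r \land \neg s)). Evaluate φ at each world:
  a (successors ∅): φ is false.
  b (successors {c}): φ is true.
  c (successors {d}): φ is false.
  d (successors ∅): φ is false.
Detail at a (counterexample):
  At a: no accessible worlds, so \Diamond \Diamond (\Box p \land \Box (r \land \neg s)) is false.

No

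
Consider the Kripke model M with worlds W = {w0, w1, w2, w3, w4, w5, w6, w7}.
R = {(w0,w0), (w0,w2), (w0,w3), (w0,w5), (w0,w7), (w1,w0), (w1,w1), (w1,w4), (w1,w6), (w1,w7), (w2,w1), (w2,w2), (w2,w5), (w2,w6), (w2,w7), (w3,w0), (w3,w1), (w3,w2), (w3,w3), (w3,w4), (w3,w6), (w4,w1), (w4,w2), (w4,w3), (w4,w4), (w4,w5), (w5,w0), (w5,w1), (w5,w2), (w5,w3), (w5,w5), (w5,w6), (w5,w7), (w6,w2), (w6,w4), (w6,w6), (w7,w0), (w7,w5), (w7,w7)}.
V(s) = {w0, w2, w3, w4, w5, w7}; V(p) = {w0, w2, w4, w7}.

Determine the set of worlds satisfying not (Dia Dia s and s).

Let φ = not (Dia Dia s and s). Evaluate φ at each world:
  w0 (successors {w0, w2, w3, w5, w7}): φ is false.
  w1 (successors {w0, w1, w4, w6, w7}): φ is true.
  w2 (successors {w1, w2, w5, w6, w7}): φ is false.
  w3 (successors {w0, w1, w2, w3, w4, w6}): φ is false.
  w4 (successors {w1, w2, w3, w4, w5}): φ is false.
  w5 (successors {w0, w1, w2, w3, w5, w6, w7}): φ is false.
  w6 (successors {w2, w4, w6}): φ is true.
  w7 (successors {w0, w5, w7}): φ is false.
For instance, at w2:
  At w2: Dia Dia s and s is true, so not (Dia Dia s and s) is false.
    At w2: Dia Dia s is true, s is true, so Dia Dia s and s is true.
      At w2: Dia Dia s requires Dia s at some successor in {w1, w2, w5, w6, w7}.
        Dia s holds at w1, so Dia Dia s is true at w2.
Satisfying worlds: {w1, w6}

w1, w6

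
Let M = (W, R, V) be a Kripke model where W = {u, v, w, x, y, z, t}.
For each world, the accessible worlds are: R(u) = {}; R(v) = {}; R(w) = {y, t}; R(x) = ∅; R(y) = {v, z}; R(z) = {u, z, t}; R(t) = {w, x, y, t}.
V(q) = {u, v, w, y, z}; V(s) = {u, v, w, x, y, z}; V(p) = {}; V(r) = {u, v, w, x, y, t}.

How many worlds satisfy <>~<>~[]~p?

Recall that []ψ holds at a world iff ψ holds at every accessible world, and <>ψ holds iff ψ holds at some accessible world.
Let φ = <>~<>~[]~p. Evaluate φ at each world:
  u (successors ∅): φ is false.
  v (successors ∅): φ is false.
  w (successors {y, t}): φ is true.
  x (successors ∅): φ is false.
  y (successors {v, z}): φ is true.
  z (successors {u, z, t}): φ is true.
  t (successors {w, x, y, t}): φ is true.
For instance, at y:
  At y: <>~<>~[]~p requires ~<>~[]~p at some successor in {v, z}.
    ~<>~[]~p holds at v, so <>~<>~[]~p is true at y.
      At v: <>~[]~p is false, so ~<>~[]~p is true.
Satisfying worlds: {w, y, z, t}

4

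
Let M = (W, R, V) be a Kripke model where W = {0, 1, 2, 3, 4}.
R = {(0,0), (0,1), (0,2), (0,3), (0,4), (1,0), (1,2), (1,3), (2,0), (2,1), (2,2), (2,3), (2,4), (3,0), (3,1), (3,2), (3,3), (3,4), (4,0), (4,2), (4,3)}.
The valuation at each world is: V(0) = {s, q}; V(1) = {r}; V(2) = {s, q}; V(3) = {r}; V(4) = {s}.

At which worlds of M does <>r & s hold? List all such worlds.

0, 2, 4

Let φ = <>r & s. Evaluate φ at each world:
  0 (successors {0, 1, 2, 3, 4}): φ is true.
  1 (successors {0, 2, 3}): φ is false.
  2 (successors {0, 1, 2, 3, 4}): φ is true.
  3 (successors {0, 1, 2, 3, 4}): φ is false.
  4 (successors {0, 2, 3}): φ is true.
For instance, at 0:
  At 0: <>r is true, s is true, so <>r & s is true.
    At 0: <>r requires r at some successor in {0, 1, 2, 3, 4}.
      r holds at 1, so <>r is true at 0.
Satisfying worlds: {0, 2, 4}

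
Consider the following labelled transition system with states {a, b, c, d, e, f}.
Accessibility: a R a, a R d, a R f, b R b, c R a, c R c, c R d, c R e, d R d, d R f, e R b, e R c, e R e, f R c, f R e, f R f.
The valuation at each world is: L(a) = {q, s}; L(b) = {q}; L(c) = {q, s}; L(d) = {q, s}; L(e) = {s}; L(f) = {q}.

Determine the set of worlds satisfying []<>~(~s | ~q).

Let φ = []<>~(~s | ~q). Evaluate φ at each world:
  a (successors {a, d, f}): φ is true.
  b (successors {b}): φ is false.
  c (successors {a, c, d, e}): φ is true.
  d (successors {d, f}): φ is true.
  e (successors {b, c, e}): φ is false.
  f (successors {c, e, f}): φ is true.
For instance, at e:
  At e: []<>~(~s | ~q) requires <>~(~s | ~q) at every successor {b, c, e}.
    <>~(~s | ~q) fails at b, so []<>~(~s | ~q) is false at e.
      At b: <>~(~s | ~q) requires ~(~s | ~q) at some successor in {b}.
        At b: ~(~s | ~q) is false.
      So <>~(~s | ~q) is false at b.
Satisfying worlds: {a, c, d, f}

a, c, d, f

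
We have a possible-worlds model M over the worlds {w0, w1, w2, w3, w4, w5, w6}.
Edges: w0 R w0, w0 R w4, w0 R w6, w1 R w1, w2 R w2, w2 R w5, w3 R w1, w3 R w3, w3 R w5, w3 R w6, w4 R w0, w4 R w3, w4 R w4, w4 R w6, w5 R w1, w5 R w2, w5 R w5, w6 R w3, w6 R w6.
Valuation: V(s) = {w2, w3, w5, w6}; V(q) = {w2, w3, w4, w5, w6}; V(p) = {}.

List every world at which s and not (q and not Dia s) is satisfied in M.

Let φ = s and not (q and not Dia s). Evaluate φ at each world:
  w0 (successors {w0, w4, w6}): φ is false.
  w1 (successors {w1}): φ is false.
  w2 (successors {w2, w5}): φ is true.
  w3 (successors {w1, w3, w5, w6}): φ is true.
  w4 (successors {w0, w3, w4, w6}): φ is false.
  w5 (successors {w1, w2, w5}): φ is true.
  w6 (successors {w3, w6}): φ is true.
For instance, at w4:
  At w4: s is false, not (q and not Dia s) is true, so s and not (q and not Dia s) is false.
    At w4: q and not Dia s is false, so not (q and not Dia s) is true.
      At w4: q is true, not Dia s is false, so q and not Dia s is false.
Satisfying worlds: {w2, w3, w5, w6}

w2, w3, w5, w6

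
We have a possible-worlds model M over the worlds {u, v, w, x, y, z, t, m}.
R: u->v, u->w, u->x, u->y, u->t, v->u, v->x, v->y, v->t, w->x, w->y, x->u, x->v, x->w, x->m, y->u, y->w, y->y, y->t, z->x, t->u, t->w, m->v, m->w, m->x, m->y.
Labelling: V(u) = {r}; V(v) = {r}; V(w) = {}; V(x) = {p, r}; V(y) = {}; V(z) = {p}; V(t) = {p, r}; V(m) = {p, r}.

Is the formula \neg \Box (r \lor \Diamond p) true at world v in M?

No

Recall that \Box ψ holds at a world iff ψ holds at every accessible world, and \Diamond ψ holds iff ψ holds at some accessible world.
At v: \Box (r \lor \Diamond p) is true, so \neg \Box (r \lor \Diamond p) is false.
  At v: \Box (r \lor \Diamond p) requires r \lor \Diamond p at every successor {u, x, y, t}.
    At u: r \lor \Diamond p is true.
    At x: r \lor \Diamond p is true.
    At y: r \lor \Diamond p is true.
    At t: r \lor \Diamond p is true.
  So \Box (r \lor \Diamond p) is true at v.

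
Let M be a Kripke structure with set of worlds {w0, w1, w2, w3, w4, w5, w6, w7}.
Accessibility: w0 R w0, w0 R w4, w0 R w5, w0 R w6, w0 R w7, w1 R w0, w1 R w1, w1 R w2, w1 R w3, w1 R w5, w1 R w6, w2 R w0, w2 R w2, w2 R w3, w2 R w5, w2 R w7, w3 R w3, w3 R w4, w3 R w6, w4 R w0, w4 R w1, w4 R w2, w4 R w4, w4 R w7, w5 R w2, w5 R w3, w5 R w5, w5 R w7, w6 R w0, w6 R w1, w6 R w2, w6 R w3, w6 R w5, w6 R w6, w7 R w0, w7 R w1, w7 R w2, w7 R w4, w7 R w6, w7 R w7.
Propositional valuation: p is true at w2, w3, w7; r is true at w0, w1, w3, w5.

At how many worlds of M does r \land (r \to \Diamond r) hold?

4

Let φ = r \land (r \to \Diamond r). Evaluate φ at each world:
  w0 (successors {w0, w4, w5, w6, w7}): φ is true.
  w1 (successors {w0, w1, w2, w3, w5, w6}): φ is true.
  w2 (successors {w0, w2, w3, w5, w7}): φ is false.
  w3 (successors {w3, w4, w6}): φ is true.
  w4 (successors {w0, w1, w2, w4, w7}): φ is false.
  w5 (successors {w2, w3, w5, w7}): φ is true.
  w6 (successors {w0, w1, w2, w3, w5, w6}): φ is false.
  w7 (successors {w0, w1, w2, w4, w6, w7}): φ is false.
For instance, at w3:
  At w3: r is true, r \to \Diamond r is true, so r \land (r \to \Diamond r) is true.
    At w3: r is true, \Diamond r is true, so r \to \Diamond r is true.
      At w3: \Diamond r requires r at some successor in {w3, w4, w6}.
        r holds at w3, so \Diamond r is true at w3.
Satisfying worlds: {w0, w1, w3, w5}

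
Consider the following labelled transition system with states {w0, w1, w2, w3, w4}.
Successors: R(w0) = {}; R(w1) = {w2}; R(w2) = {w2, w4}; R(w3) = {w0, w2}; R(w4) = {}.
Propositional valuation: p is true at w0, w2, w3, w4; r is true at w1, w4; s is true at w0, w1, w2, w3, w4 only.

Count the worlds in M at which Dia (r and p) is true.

1

Let φ = Dia (r and p). Evaluate φ at each world:
  w0 (successors ∅): φ is false.
  w1 (successors {w2}): φ is false.
  w2 (successors {w2, w4}): φ is true.
  w3 (successors {w0, w2}): φ is false.
  w4 (successors ∅): φ is false.
For instance, at w3:
  At w3: Dia (r and p) requires r and p at some successor in {w0, w2}.
    At w0: r and p is false.
    At w2: r and p is false.
  So Dia (r and p) is false at w3.
Satisfying worlds: {w2}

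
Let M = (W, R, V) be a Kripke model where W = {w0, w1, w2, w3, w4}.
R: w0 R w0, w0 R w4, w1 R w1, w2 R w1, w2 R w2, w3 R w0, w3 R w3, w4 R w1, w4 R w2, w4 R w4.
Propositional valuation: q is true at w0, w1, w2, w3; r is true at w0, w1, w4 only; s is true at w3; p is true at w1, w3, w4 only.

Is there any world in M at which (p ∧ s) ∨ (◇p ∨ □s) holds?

Yes

Let φ = (p ∧ s) ∨ (◇p ∨ □s). Evaluate φ at each world:
  w0 (successors {w0, w4}): φ is true.
  w1 (successors {w1}): φ is true.
  w2 (successors {w1, w2}): φ is true.
  w3 (successors {w0, w3}): φ is true.
  w4 (successors {w1, w2, w4}): φ is true.
Detail at w0 (witness):
  At w0: p ∧ s is false, ◇p ∨ □s is true, so (p ∧ s) ∨ (◇p ∨ □s) is true.
    At w0: ◇p is true, □s is false, so ◇p ∨ □s is true.
      At w0: ◇p requires p at some successor in {w0, w4}.
        p holds at w4, so ◇p is true at w0.
      At w0: □s requires s at every successor {w0, w4}.
        s fails at w0, so □s is false at w0.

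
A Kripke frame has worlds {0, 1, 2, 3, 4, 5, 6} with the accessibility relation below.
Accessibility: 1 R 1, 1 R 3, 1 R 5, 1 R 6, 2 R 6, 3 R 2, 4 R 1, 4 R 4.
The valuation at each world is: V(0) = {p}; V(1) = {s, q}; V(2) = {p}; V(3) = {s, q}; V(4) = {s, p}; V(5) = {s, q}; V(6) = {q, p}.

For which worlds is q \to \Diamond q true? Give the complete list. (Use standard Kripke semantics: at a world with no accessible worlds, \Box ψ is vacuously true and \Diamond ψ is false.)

Recall that \Diamond ψ holds at a world iff ψ holds at some accessible world.
Let φ = q \to \Diamond q. Evaluate φ at each world:
  0 (successors ∅): φ is true.
  1 (successors {1, 3, 5, 6}): φ is true.
  2 (successors {6}): φ is true.
  3 (successors {2}): φ is false.
  4 (successors {1, 4}): φ is true.
  5 (successors ∅): φ is false.
  6 (successors ∅): φ is false.
For instance, at 4:
  At 4: q is false, \Diamond q is true, so q \to \Diamond q is true.
    At 4: \Diamond q requires q at some successor in {1, 4}.
      q holds at 1, so \Diamond q is true at 4.
Satisfying worlds: {0, 1, 2, 4}

0, 1, 2, 4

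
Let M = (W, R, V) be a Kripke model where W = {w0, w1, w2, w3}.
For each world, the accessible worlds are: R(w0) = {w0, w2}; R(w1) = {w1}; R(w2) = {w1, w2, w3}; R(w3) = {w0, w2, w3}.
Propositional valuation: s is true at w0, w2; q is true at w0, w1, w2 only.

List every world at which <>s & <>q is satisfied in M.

Recall that <>ψ holds at a world iff ψ holds at some accessible world.
Let φ = <>s & <>q. Evaluate φ at each world:
  w0 (successors {w0, w2}): φ is true.
  w1 (successors {w1}): φ is false.
  w2 (successors {w1, w2, w3}): φ is true.
  w3 (successors {w0, w2, w3}): φ is true.
For instance, at w2:
  At w2: <>s is true, <>q is true, so <>s & <>q is true.
    At w2: <>s requires s at some successor in {w1, w2, w3}.
      s holds at w2, so <>s is true at w2.
    At w2: <>q requires q at some successor in {w1, w2, w3}.
      q holds at w1, so <>q is true at w2.
Satisfying worlds: {w0, w2, w3}

w0, w2, w3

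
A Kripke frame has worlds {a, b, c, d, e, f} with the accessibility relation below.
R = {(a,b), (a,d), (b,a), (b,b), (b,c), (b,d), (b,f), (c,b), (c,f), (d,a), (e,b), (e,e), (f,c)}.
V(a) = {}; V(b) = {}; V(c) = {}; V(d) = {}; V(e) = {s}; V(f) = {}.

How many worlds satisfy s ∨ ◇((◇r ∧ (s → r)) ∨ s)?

Recall that ◇ψ holds at a world iff ψ holds at some accessible world.
Let φ = s ∨ ◇((◇r ∧ (s → r)) ∨ s). Evaluate φ at each world:
  a (successors {b, d}): φ is false.
  b (successors {a, b, c, d, f}): φ is false.
  c (successors {b, f}): φ is false.
  d (successors {a}): φ is false.
  e (successors {b, e}): φ is true.
  f (successors {c}): φ is false.
For instance, at a:
  At a: s is false, ◇((◇r ∧ (s → r)) ∨ s) is false, so s ∨ ◇((◇r ∧ (s → r)) ∨ s) is false.
    At a: ◇((◇r ∧ (s → r)) ∨ s) requires (◇r ∧ (s → r)) ∨ s at some successor in {b, d}.
      At b: (◇r ∧ (s → r)) ∨ s is false.
      At d: (◇r ∧ (s → r)) ∨ s is false.
    So ◇((◇r ∧ (s → r)) ∨ s) is false at a.
Satisfying worlds: {e}

1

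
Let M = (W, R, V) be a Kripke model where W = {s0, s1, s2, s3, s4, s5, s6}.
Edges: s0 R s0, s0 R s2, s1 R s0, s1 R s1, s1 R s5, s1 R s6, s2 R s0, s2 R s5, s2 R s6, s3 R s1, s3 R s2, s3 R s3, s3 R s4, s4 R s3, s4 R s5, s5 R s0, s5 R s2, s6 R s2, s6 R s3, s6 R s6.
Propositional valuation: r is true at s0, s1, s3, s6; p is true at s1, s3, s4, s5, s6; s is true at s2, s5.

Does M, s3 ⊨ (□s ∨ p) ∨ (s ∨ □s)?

Yes

At s3: □s ∨ p is true, s ∨ □s is false, so (□s ∨ p) ∨ (s ∨ □s) is true.
  At s3: □s is false, p is true, so □s ∨ p is true.
    At s3: □s requires s at every successor {s1, s2, s3, s4}.
      s fails at s1, so □s is false at s3.
  At s3: s is false, □s is false, so s ∨ □s is false.
    At s3: □s requires s at every successor {s1, s2, s3, s4}.
      s fails at s1, so □s is false at s3.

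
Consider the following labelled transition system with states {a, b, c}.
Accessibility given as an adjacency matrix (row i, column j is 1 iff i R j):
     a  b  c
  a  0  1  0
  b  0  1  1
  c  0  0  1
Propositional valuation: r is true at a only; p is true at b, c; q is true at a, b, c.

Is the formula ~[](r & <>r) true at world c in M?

Yes

Recall that []ψ holds at a world iff ψ holds at every accessible world, and <>ψ holds iff ψ holds at some accessible world.
At c: [](r & <>r) is false, so ~[](r & <>r) is true.
  At c: [](r & <>r) requires r & <>r at every successor {c}.
    r & <>r fails at c, so [](r & <>r) is false at c.
      At c: r is false, <>r is false, so r & <>r is false.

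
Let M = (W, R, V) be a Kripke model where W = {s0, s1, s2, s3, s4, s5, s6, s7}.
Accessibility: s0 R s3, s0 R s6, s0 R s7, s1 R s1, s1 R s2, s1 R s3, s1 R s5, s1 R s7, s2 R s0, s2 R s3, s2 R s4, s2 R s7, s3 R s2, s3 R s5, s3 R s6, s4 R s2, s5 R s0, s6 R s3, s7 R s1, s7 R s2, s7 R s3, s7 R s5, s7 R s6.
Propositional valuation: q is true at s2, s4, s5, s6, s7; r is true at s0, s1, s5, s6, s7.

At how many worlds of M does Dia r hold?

6

Let φ = Dia r. Evaluate φ at each world:
  s0 (successors {s3, s6, s7}): φ is true.
  s1 (successors {s1, s2, s3, s5, s7}): φ is true.
  s2 (successors {s0, s3, s4, s7}): φ is true.
  s3 (successors {s2, s5, s6}): φ is true.
  s4 (successors {s2}): φ is false.
  s5 (successors {s0}): φ is true.
  s6 (successors {s3}): φ is false.
  s7 (successors {s1, s2, s3, s5, s6}): φ is true.
For instance, at s6:
  At s6: Dia r requires r at some successor in {s3}.
    At s3: r is false.
  So Dia r is false at s6.
Satisfying worlds: {s0, s1, s2, s3, s5, s7}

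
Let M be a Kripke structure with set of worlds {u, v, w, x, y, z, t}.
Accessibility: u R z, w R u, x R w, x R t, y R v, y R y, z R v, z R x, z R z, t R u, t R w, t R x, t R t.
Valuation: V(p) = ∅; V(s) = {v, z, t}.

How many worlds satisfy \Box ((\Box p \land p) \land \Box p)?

Let φ = \Box ((\Box p \land p) \land \Box p). Evaluate φ at each world:
  u (successors {z}): φ is false.
  v (successors ∅): φ is true.
  w (successors {u}): φ is false.
  x (successors {w, t}): φ is false.
  y (successors {v, y}): φ is false.
  z (successors {v, x, z}): φ is false.
  t (successors {u, w, x, t}): φ is false.
For instance, at u:
  At u: \Box ((\Box p \land p) \land \Box p) requires (\Box p \land p) \land \Box p at every successor {z}.
    (\Box p \land p) \land \Box p fails at z, so \Box ((\Box p \land p) \land \Box p) is false at u.
      At z: \Box p \land p is false, \Box p is false, so (\Box p \land p) \land \Box p is false.
Satisfying worlds: {v}

1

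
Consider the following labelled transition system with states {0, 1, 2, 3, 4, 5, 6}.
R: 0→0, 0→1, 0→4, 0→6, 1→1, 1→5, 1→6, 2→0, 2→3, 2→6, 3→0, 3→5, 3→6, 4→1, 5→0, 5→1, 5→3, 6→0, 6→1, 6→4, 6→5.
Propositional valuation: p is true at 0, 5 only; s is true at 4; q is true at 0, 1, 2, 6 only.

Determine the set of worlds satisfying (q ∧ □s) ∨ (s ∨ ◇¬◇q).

4

Let φ = (q ∧ □s) ∨ (s ∨ ◇¬◇q). Evaluate φ at each world:
  0 (successors {0, 1, 4, 6}): φ is false.
  1 (successors {1, 5, 6}): φ is false.
  2 (successors {0, 3, 6}): φ is false.
  3 (successors {0, 5, 6}): φ is false.
  4 (successors {1}): φ is true.
  5 (successors {0, 1, 3}): φ is false.
  6 (successors {0, 1, 4, 5}): φ is false.
For instance, at 6:
  At 6: q ∧ □s is false, s ∨ ◇¬◇q is false, so (q ∧ □s) ∨ (s ∨ ◇¬◇q) is false.
    At 6: q is true, □s is false, so q ∧ □s is false.
      At 6: □s requires s at every successor {0, 1, 4, 5}.
        s fails at 0, so □s is false at 6.
    At 6: s is false, ◇¬◇q is false, so s ∨ ◇¬◇q is false.
      At 6: ◇¬◇q requires ¬◇q at some successor in {0, 1, 4, 5}.
        At 0: ¬◇q is false.
        At 1: ¬◇q is false.
        At 4: ¬◇q is false.
        At 5: ¬◇q is false.
      So ◇¬◇q is false at 6.
Satisfying worlds: {4}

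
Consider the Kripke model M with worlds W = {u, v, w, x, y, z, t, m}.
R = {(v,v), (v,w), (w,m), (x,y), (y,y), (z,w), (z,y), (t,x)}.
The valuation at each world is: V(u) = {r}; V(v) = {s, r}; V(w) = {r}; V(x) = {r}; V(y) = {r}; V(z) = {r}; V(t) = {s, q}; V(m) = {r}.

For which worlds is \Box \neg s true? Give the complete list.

u, w, x, y, z, t, m

Let φ = \Box \neg s. Evaluate φ at each world:
  u (successors ∅): φ is true.
  v (successors {v, w}): φ is false.
  w (successors {m}): φ is true.
  x (successors {y}): φ is true.
  y (successors {y}): φ is true.
  z (successors {w, y}): φ is true.
  t (successors {x}): φ is true.
  m (successors ∅): φ is true.
For instance, at v:
  At v: \Box \neg s requires \neg s at every successor {v, w}.
    \neg s fails at v, so \Box \neg s is false at v.
Satisfying worlds: {u, w, x, y, z, t, m}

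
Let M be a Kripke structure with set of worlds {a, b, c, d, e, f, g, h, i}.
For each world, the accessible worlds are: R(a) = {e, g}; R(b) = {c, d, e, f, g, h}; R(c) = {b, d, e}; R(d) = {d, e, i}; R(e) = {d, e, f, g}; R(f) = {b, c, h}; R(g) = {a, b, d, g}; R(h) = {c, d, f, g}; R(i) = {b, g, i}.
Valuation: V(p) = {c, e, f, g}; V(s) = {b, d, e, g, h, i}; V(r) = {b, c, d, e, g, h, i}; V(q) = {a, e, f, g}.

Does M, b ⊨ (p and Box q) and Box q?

No

Recall that Box ψ holds at a world iff ψ holds at every accessible world, and Dia ψ holds iff ψ holds at some accessible world.
At b: p and Box q is false, Box q is false, so (p and Box q) and Box q is false.
  At b: p is false, Box q is false, so p and Box q is false.
    At b: Box q requires q at every successor {c, d, e, f, g, h}.
      q fails at c, so Box q is false at b.
  At b: Box q requires q at every successor {c, d, e, f, g, h}.
    q fails at c, so Box q is false at b.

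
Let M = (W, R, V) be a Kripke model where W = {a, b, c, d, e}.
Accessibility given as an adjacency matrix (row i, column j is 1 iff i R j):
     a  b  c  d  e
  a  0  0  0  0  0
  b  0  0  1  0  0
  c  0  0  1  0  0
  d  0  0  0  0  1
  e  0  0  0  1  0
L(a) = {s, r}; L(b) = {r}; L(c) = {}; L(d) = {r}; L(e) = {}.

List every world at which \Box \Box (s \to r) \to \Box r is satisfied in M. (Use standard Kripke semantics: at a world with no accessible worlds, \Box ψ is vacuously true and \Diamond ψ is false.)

a, e

Let φ = \Box \Box (s \to r) \to \Box r. Evaluate φ at each world:
  a (successors ∅): φ is true.
  b (successors {c}): φ is false.
  c (successors {c}): φ is false.
  d (successors {e}): φ is false.
  e (successors {d}): φ is true.
For instance, at c:
  At c: \Box \Box (s \to r) is true, \Box r is false, so \Box \Box (s \to r) \to \Box r is false.
    At c: \Box \Box (s \to r) requires \Box (s \to r) at every successor {c}.
      At c: \Box (s \to r) is true.
    So \Box \Box (s \to r) is true at c.
    At c: \Box r requires r at every successor {c}.
      r fails at c, so \Box r is false at c.
Satisfying worlds: {a, e}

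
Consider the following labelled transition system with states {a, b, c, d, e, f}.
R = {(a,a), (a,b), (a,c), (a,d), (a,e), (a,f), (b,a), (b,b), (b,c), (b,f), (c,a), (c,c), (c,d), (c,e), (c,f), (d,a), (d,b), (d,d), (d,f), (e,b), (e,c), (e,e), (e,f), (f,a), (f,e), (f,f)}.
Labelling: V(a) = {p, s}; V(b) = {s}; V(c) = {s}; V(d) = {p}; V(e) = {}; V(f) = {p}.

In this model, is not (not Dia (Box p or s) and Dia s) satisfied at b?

At b: not Dia (Box p or s) and Dia s is false, so not (not Dia (Box p or s) and Dia s) is true.
  At b: not Dia (Box p or s) is false, Dia s is true, so not Dia (Box p or s) and Dia s is false.
    At b: Dia (Box p or s) is true, so not Dia (Box p or s) is false.
      At b: Dia (Box p or s) requires Box p or s at some successor in {a, b, c, f}.
        Box p or s holds at a, so Dia (Box p or s) is true at b.
    At b: Dia s requires s at some successor in {a, b, c, f}.
      s holds at a, so Dia s is true at b.

Yes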